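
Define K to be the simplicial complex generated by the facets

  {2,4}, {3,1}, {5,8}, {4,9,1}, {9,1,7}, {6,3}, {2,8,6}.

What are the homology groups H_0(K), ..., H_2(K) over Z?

K has 9 vertices, 12 edges, 3 triangles.
rank ∂_0 = 0, rank ∂_1 = 8 ⇒ b_0 = 9 − 0 − 8 = 1; all invariant factors of ∂_1 are 1 so no torsion. So H_0 ≅ Z.
rank ∂_1 = 8, rank ∂_2 = 3 ⇒ b_1 = 12 − 8 − 3 = 1; all invariant factors of ∂_2 are 1 so no torsion. So H_1 ≅ Z.
rank ∂_2 = 3, rank ∂_3 = 0 ⇒ b_2 = 3 − 3 − 0 = 0. So H_2 ≅ 0.

H_0 ≅ Z,  H_1 ≅ Z,  H_2 = 0.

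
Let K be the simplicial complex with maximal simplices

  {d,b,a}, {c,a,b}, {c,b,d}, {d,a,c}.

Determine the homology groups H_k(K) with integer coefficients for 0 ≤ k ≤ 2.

K has 4 vertices, 6 edges, 4 triangles.
rank ∂_0 = 0, rank ∂_1 = 3 ⇒ b_0 = 4 − 0 − 3 = 1; all invariant factors of ∂_1 are 1 so no torsion. So H_0 ≅ Z.
rank ∂_1 = 3, rank ∂_2 = 3 ⇒ b_1 = 6 − 3 − 3 = 0; all invariant factors of ∂_2 are 1 so no torsion. So H_1 ≅ 0.
rank ∂_2 = 3, rank ∂_3 = 0 ⇒ b_2 = 4 − 3 − 0 = 1. So H_2 ≅ Z.

H_0 = Z,  H_1 = 0,  H_2 = Z.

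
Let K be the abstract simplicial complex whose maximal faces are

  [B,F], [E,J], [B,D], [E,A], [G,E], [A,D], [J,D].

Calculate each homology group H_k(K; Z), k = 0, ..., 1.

H_0 = Z,  H_1 = Z.

Take the total order A < B < D < E < F < G < J on the vertex set. Then K (dimension 1) consists of the simplices:

  0-simplices (7): A, B, D, E, F, G, J
  1-simplices (7): AD, AE, BD, BF, DJ, EG, EJ

Hence C_0 ≅ Z^7, C_1 ≅ Z^7.

∂_1: C_1 → C_0 is given by ∂[p,q] = [q] − [p]. For instance
  ∂EJ = J − E.
This gives a 7×7 integer matrix of rank 6; reducing to Smith normal form yields diagonal entries (1,1,1,1,1,1).

Now H_k = ker ∂_k / im ∂_{k+1}, so:

  H_0: rank C_0 − rank ∂_1 = 7 − 6 = 1, and the invariant factors of ∂_1 are all 1, so H_0 = Z.
  H_1: rank ker ∂_1 − rank ∂_2 = (7 − 6) − 0 = 1, and there is no ∂_2, so H_1 = Z.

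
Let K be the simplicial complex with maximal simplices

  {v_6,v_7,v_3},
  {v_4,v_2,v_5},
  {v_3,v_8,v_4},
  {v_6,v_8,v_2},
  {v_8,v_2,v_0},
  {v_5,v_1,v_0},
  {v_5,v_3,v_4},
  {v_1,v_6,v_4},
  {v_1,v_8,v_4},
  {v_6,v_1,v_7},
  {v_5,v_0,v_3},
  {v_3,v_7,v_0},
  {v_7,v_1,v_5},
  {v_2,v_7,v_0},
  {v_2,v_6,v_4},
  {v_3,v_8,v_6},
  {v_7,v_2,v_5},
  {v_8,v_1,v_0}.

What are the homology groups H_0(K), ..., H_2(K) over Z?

H_0 ≅ Z,  H_1 ≅ Z ⊕ Z/2Z,  H_2 = 0.

Fix the vertex order v_0 < v_1 < v_2 < v_3 < v_4 < v_5 < v_6 < v_7 < v_8 and write every simplex with vertices in increasing order. Then dim K = 2 and the simplices of K are:

  0-simplices (9): [v_0], [v_1], [v_2], [v_3], [v_4], [v_5], [v_6], [v_7], [v_8]
  1-simplices (27): (27 of them)
  2-simplices (18): (18 of them)

so the chain groups are C_0 ≅ Z^9, C_1 ≅ Z^27, C_2 ≅ Z^18.

Boundary ∂_1: C_1 → C_0 sends each edge [p,q] (with p < q) to q − p. For instance
  ∂[v_2,v_5] = [v_5] − [v_2].
As a 9×27 matrix over Z this has rank 8, with invariant factors (1,1,1,1,1,1,1,1).

Boundary ∂_2: C_2 → C_1 maps a triangle to the signed sum of its edges. For instance
  ∂[v_2,v_5,v_7] = [v_5,v_7] − [v_2,v_7] + [v_2,v_5],
  ∂[v_0,v_1,v_5] = [v_1,v_5] − [v_0,v_5] + [v_0,v_1].
The 27×18 boundary matrix has rank 18 and Smith normal form diag(1,1,1,1,1,1,1,1,1,1,1,1,1,1,1,1,1,2).

Now H_k = ker ∂_k / im ∂_{k+1}, so:

  H_0: rank C_0 − rank ∂_1 = 9 − 8 = 1, and the invariant factors of ∂_1 are all 1, so H_0 ≅ Z.
  H_1: rank ker ∂_1 − rank ∂_2 = (27 − 8) − 18 = 1, and ∂_2 has invariant factor 2 > 1, so H_1 ≅ Z ⊕ Z/2Z.
  H_2: rank ker ∂_2 − rank ∂_3 = (18 − 18) − 0 = 0, and there is no ∂_3, so H_2 ≅ 0.

As a check, the Euler characteristic is 9 − 27 + 18 = 0, which agrees with 1 − 1 + 0 = 0.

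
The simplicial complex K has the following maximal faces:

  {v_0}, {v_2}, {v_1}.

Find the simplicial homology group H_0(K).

H_0 ≅ Z^3.

Order the vertices as v_0 < v_1 < v_2. Listing each simplex with vertices in this order, K has dimension 0 with simplices:

  0-simplices (3): [v_0], [v_1], [v_2]

so the chain groups are C_0 ≅ Z^3.

Computing H_k = (kernel of ∂_k) / (image of ∂_{k+1}):

  H_0: rank C_0 − rank ∂_1 = 3 − 0 = 3, and there is no ∂_1, so H_0 ≅ Z^3.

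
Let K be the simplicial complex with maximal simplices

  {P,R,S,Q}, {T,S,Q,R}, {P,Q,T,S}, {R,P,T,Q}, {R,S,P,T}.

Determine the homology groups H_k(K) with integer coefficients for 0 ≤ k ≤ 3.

Fix the vertex order P < Q < R < S < T and write every simplex with vertices in increasing order. Then dim K = 3 and the simplices of K are:

  0-simplices (5): P, Q, R, S, T
  1-simplices (10): PQ, PR, PS, PT, QR, QS, QT, RS, RT, ST
  2-simplices (10): PQR, PQS, PQT, PRS, PRT, PST, QRS, QRT, QST, RST
  3-simplices (5): PQRS, PQRT, PQST, PRST, QRST

Hence C_0 ≅ Z^5, C_1 ≅ Z^10, C_2 ≅ Z^10, C_3 ≅ Z^5.

Boundary ∂_1: C_1 → C_0 maps an edge to its endpoints' difference, ∂[p,q] = q − p. For instance
  ∂RS = S − R.
The 5×10 boundary matrix has rank 4 and Smith normal form diag(1,1,1,1).

The boundary map ∂_2: C_2 → C_1 sends each 2-simplex [p,q,r] to [q,r] − [p,r] + [p,q]. For instance
  ∂PQR = QR − PR + PQ,
  ∂PQS = QS − PS + PQ.
The resulting 10×10 matrix has rank 6, and its Smith normal form has invariant factors (1,1,1,1,1,1).

The boundary map ∂_3: C_3 → C_2 sends each 3-simplex σ to the alternating sum Σ_i (−1)^i (σ with its i-th vertex removed). For instance
  ∂PQRS = QRS − PRS + PQS − PQR,
  ∂QRST = RST − QST + QRT − QRS.
This gives a 10×5 integer matrix of rank 4; reducing to Smith normal form yields diagonal entries (1,1,1,1).

Now H_k = ker ∂_k / im ∂_{k+1}, so:

  H_0: rank C_0 − rank ∂_1 = 5 − 4 = 1, and the invariant factors of ∂_1 are all 1, so H_0 = Z.
  H_1: rank ker ∂_1 − rank ∂_2 = (10 − 4) − 6 = 0, and the invariant factors of ∂_2 are all 1, so H_1 = 0.
  H_2: rank ker ∂_2 − rank ∂_3 = (10 − 6) − 4 = 0, and the invariant factors of ∂_3 are all 1, so H_2 = 0.
  H_3: rank ker ∂_3 − rank ∂_4 = (5 − 4) − 0 = 1, and there is no ∂_4, so H_3 = Z.

H_0 ≅ Z,  H_1 = 0,  H_2 = 0,  H_3 ≅ Z.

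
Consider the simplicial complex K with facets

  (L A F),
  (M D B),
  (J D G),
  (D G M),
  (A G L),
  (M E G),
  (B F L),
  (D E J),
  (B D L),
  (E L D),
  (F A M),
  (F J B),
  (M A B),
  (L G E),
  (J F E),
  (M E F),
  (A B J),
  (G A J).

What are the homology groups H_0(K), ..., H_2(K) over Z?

Fix the vertex order A < B < D < E < F < G < J < L < M and write every simplex with vertices in increasing order. Then dim K = 2 and the simplices of K are:

  0-simplices (9): A, B, D, E, F, G, J, L, M
  1-simplices (27): AB, AF, AG, AJ, AL, AM, BD, BF, BJ, BL, BM, DE, DG, DJ, DL, DM, EF, EG, EJ, EL, EM, FJ, FL, FM, GJ, GL, GM
  2-simplices (18): ABJ, ABM, AFL, AFM, AGJ, AGL, BDL, BDM, BFJ, BFL, DEJ, DEL, DGJ, DGM, EFJ, EFM, EGL, EGM

so the chain groups are C_0 ≅ Z^9, C_1 ≅ Z^27, C_2 ≅ Z^18.

The boundary map ∂_1: C_1 → C_0 is given by ∂[p,q] = [q] − [p]. For instance
  ∂EF = F − E.
This gives a 9×27 integer matrix of rank 8; reducing to Smith normal form yields diagonal entries (1,1,1,1,1,1,1,1).

Boundary ∂_2: C_2 → C_1 acts by ∂[p,q,r] = [q,r] − [p,r] + [p,q]. For instance
  ∂DGM = GM − DM + DG,
  ∂BDL = DL − BL + BD.
The resulting 27×18 matrix has rank 18, and its Smith normal form has invariant factors (1,1,1,1,1,1,1,1,1,1,1,1,1,1,1,1,1,2).

Now H_k = ker ∂_k / im ∂_{k+1}, so:

  H_0: rank C_0 − rank ∂_1 = 9 − 8 = 1, and the invariant factors of ∂_1 are all 1, so H_0 = Z.
  H_1: rank ker ∂_1 − rank ∂_2 = (27 − 8) − 18 = 1, and ∂_2 has invariant factor 2 > 1, so H_1 = Z ⊕ Z/2.
  H_2: rank ker ∂_2 − rank ∂_3 = (18 − 18) − 0 = 0, and there is no ∂_3, so H_2 = 0.

(K is a triangulation of the Klein bottle.)

H_0 = Z,  H_1 = Z ⊕ Z/2,  H_2 = 0.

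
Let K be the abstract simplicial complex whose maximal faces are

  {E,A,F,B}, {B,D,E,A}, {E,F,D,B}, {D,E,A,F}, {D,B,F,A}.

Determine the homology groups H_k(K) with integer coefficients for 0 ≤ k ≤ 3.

Order the vertices as A < B < D < E < F. Listing each simplex with vertices in this order, K has dimension 3 with simplices:

  0-simplices (5): A, B, D, E, F
  1-simplices (10): AB, AD, AE, AF, BD, BE, BF, DE, DF, EF
  2-simplices (10): ABD, ABE, ABF, ADE, ADF, AEF, BDE, BDF, BEF, DEF
  3-simplices (5): ABDE, ABDF, ABEF, ADEF, BDEF

giving chain groups C_0 ≅ Z^5, C_1 ≅ Z^10, C_2 ≅ Z^10, C_3 ≅ Z^5.

Boundary ∂_1: C_1 → C_0 is given by ∂[p,q] = [q] − [p]. For instance
  ∂AE = E − A.
The 5×10 boundary matrix has rank 4 and Smith normal form diag(1,1,1,1).

Boundary ∂_2: C_2 → C_1 acts by ∂[p,q,r] = [q,r] − [p,r] + [p,q]. For instance
  ∂BEF = EF − BF + BE,
  ∂BDE = DE − BE + BD.
The resulting 10×10 matrix has rank 6, and its Smith normal form has invariant factors (1,1,1,1,1,1).

The boundary map ∂_3: C_3 → C_2 sends each 3-simplex σ to the alternating sum Σ_i (−1)^i (σ with its i-th vertex removed). For instance
  ∂ABDE = BDE − ADE + ABE − ABD,
  ∂ABEF = BEF − AEF + ABF − ABE.
The 10×5 boundary matrix has rank 4 and Smith normal form diag(1,1,1,1).

Reading off H_k = ker ∂_k / im ∂_{k+1}:

  H_0: rank C_0 − rank ∂_1 = 5 − 4 = 1, and the invariant factors of ∂_1 are all 1, so H_0 ≅ Z.
  H_1: rank ker ∂_1 − rank ∂_2 = (10 − 4) − 6 = 0, and the invariant factors of ∂_2 are all 1, so H_1 ≅ 0.
  H_2: rank ker ∂_2 − rank ∂_3 = (10 − 6) − 4 = 0, and the invariant factors of ∂_3 are all 1, so H_2 ≅ 0.
  H_3: rank ker ∂_3 − rank ∂_4 = (5 − 4) − 0 = 1, and there is no ∂_4, so H_3 ≅ Z.

H_0 ≅ Z,  H_1 = 0,  H_2 = 0,  H_3 ≅ Z.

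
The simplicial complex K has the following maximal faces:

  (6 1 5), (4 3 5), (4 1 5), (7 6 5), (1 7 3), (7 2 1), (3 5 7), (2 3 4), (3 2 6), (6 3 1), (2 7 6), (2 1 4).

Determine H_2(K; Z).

H_2 ≅ 0.

K has 7 vertices, 18 edges, 12 triangles.
rank ∂_2 = 12, rank ∂_3 = 0 ⇒ b_2 = 12 − 12 − 0 = 0. So H_2 ≅ 0.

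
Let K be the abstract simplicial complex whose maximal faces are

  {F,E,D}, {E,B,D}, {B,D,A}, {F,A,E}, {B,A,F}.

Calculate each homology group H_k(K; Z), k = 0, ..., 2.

H_0 = Z,  H_1 = Z,  H_2 = 0.

We work with the vertex ordering A < B < D < E < F. The simplices of K, each written with vertices in increasing order, are:

  0-simplices (5): A, B, D, E, F
  1-simplices (10): AB, AD, AE, AF, BD, BE, BF, DE, DF, EF
  2-simplices (5): ABD, ABF, AEF, BDE, DEF

Hence C_0 ≅ Z^5, C_1 ≅ Z^10, C_2 ≅ Z^5.

Boundary ∂_1: C_1 → C_0 sends each edge [p,q] (with p < q) to q − p.
The 5×10 boundary matrix has rank 4 and Smith normal form diag(1,1,1,1).

Boundary ∂_2: C_2 → C_1 maps a triangle to the signed sum of its edges. For instance
  ∂BDE = DE − BE + BD,
  ∂AEF = EF − AF + AE.
As a 10×5 matrix over Z this has rank 5, with invariant factors (1,1,1,1,1).

Reading off H_k = ker ∂_k / im ∂_{k+1}:

  H_0: rank C_0 − rank ∂_1 = 5 − 4 = 1, and the invariant factors of ∂_1 are all 1, so H_0 = Z.
  H_1: rank ker ∂_1 − rank ∂_2 = (10 − 4) − 5 = 1, and the invariant factors of ∂_2 are all 1, so H_1 = Z.
  H_2: rank ker ∂_2 − rank ∂_3 = (5 − 5) − 0 = 0, and there is no ∂_3, so H_2 = 0.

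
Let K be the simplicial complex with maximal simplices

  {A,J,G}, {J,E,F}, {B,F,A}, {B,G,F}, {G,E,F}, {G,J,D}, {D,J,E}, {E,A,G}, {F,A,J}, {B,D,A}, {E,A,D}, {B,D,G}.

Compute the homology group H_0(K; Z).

H_0 = Z.

We work with the vertex ordering A < B < D < E < F < G < J. The simplices of K, each written with vertices in increasing order, are:

  0-simplices (7): A, B, D, E, F, G, J
  1-simplices (18): AB, AD, AE, AF, AG, AJ, BD, BF, BG, DE, DG, DJ, EF, EG, EJ, FG, FJ, GJ
  2-simplices (12): ABD, ABF, ADE, AEG, AFJ, AGJ, BDG, BFG, DEJ, DGJ, EFG, EFJ

giving chain groups C_0 ≅ Z^7, C_1 ≅ Z^18, C_2 ≅ Z^12.

The boundary map ∂_1: C_1 → C_0 is given by ∂[p,q] = [q] − [p]. For instance
  ∂BF = F − B.
The resulting 7×18 matrix has rank 6, and its Smith normal form has invariant factors (1,1,1,1,1,1).

∂_2: C_2 → C_1 maps a triangle to the signed sum of its edges. For instance
  ∂EFG = FG − EG + EF,
  ∂AFJ = FJ − AJ + AF.
This gives a 18×12 integer matrix of rank 12; reducing to Smith normal form yields diagonal entries (1,1,1,1,1,1,1,1,1,1,1,2).

Now H_k = ker ∂_k / im ∂_{k+1}, so:

  H_0: rank C_0 − rank ∂_1 = 7 − 6 = 1, and the invariant factors of ∂_1 are all 1, so H_0 = Z.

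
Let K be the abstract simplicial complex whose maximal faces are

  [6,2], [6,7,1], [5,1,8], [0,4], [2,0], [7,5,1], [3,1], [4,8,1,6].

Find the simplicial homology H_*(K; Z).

Order the vertices as 0 < 1 < 2 < 3 < 4 < 5 < 6 < 7 < 8. Listing each simplex with vertices in this order, K has dimension 3 with simplices:

  0-simplices (9): [0], [1], [2], [3], [4], [5], [6], [7], [8]
  1-simplices (15): [0,2], [0,4], [1,3], [1,4], [1,5], [1,6], [1,7], [1,8], [2,6], [4,6], [4,8], [5,7], [5,8], [6,7], [6,8]
  2-simplices (7): [1,4,6], [1,4,8], [1,5,7], [1,5,8], [1,6,7], [1,6,8], [4,6,8]
  3-simplices (1): [1,4,6,8]

giving chain groups C_0 ≅ Z^9, C_1 ≅ Z^15, C_2 ≅ Z^7, C_3 ≅ Z^1.

Boundary ∂_1: C_1 → C_0 sends each edge [p,q] (with p < q) to q − p.
As a 9×15 matrix over Z this has rank 8, with invariant factors (1,1,1,1,1,1,1,1).

∂_2: C_2 → C_1 maps a triangle to the signed sum of its edges. For instance
  ∂[1,4,8] = [4,8] − [1,8] + [1,4],
  ∂[1,5,8] = [5,8] − [1,8] + [1,5].
The 15×7 boundary matrix has rank 6 and Smith normal form diag(1,1,1,1,1,1).

Boundary ∂_3: C_3 → C_2 sends each 3-simplex σ to the alternating sum Σ_i (−1)^i (σ with its i-th vertex removed). For instance
  ∂[1,4,6,8] = [4,6,8] − [1,6,8] + [1,4,8] − [1,4,6].
The resulting 7×1 matrix has rank 1, and its Smith normal form has invariant factors (1).

Computing H_k = (kernel of ∂_k) / (image of ∂_{k+1}):

  H_0: rank C_0 − rank ∂_1 = 9 − 8 = 1, and the invariant factors of ∂_1 are all 1, so H_0 = Z.
  H_1: rank ker ∂_1 − rank ∂_2 = (15 − 8) − 6 = 1, and the invariant factors of ∂_2 are all 1, so H_1 = Z.
  H_2: rank ker ∂_2 − rank ∂_3 = (7 − 6) − 1 = 0, and the invariant factors of ∂_3 are all 1, so H_2 = 0.
  H_3: rank ker ∂_3 − rank ∂_4 = (1 − 1) − 0 = 0, and there is no ∂_4, so H_3 = 0.

H_0 ≅ Z,  H_1 ≅ Z,  H_2 = 0,  H_3 = 0.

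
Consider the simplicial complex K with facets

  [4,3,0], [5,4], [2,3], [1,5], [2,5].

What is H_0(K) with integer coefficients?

H_0 ≅ Z.

We work with the vertex ordering 0 < 1 < 2 < 3 < 4 < 5. The simplices of K, each written with vertices in increasing order, are:

  0-simplices (6): [0], [1], [2], [3], [4], [5]
  1-simplices (7): [0,3], [0,4], [1,5], [2,3], [2,5], [3,4], [4,5]
  2-simplices (1): [0,3,4]

so the chain groups are C_0 ≅ Z^6, C_1 ≅ Z^7, C_2 ≅ Z^1.

∂_1: C_1 → C_0 maps an edge to its endpoints' difference, ∂[p,q] = q − p. For instance
  ∂[0,4] = [4] − [0].
The resulting 6×7 matrix has rank 5, and its Smith normal form has invariant factors (1,1,1,1,1).

Boundary ∂_2: C_2 → C_1 maps a triangle to the signed sum of its edges. For instance
  ∂[0,3,4] = [3,4] − [0,4] + [0,3].
This gives a 7×1 integer matrix of rank 1; reducing to Smith normal form yields diagonal entries (1).

Reading off H_k = ker ∂_k / im ∂_{k+1}:

  H_0: rank C_0 − rank ∂_1 = 6 − 5 = 1, and the invariant factors of ∂_1 are all 1, so H_0 = Z.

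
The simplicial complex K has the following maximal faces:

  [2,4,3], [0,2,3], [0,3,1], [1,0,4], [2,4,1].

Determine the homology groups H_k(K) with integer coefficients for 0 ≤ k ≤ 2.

H_0 ≅ Z,  H_1 ≅ Z,  H_2 = 0.

We work with the vertex ordering 0 < 1 < 2 < 3 < 4. The simplices of K, each written with vertices in increasing order, are:

  0-simplices (5): [0], [1], [2], [3], [4]
  1-simplices (10): [0,1], [0,2], [0,3], [0,4], [1,2], [1,3], [1,4], [2,3], [2,4], [3,4]
  2-simplices (5): [0,1,3], [0,1,4], [0,2,3], [1,2,4], [2,3,4]

giving chain groups C_0 ≅ Z^5, C_1 ≅ Z^10, C_2 ≅ Z^5.

The boundary map ∂_1: C_1 → C_0 maps an edge to its endpoints' difference, ∂[p,q] = q − p. For instance
  ∂[2,4] = [4] − [2].
As a 5×10 matrix over Z this has rank 4, with invariant factors (1,1,1,1).

∂_2: C_2 → C_1 maps a triangle to the signed sum of its edges. For instance
  ∂[2,3,4] = [3,4] − [2,4] + [2,3],
  ∂[1,2,4] = [2,4] − [1,4] + [1,2].
The resulting 10×5 matrix has rank 5, and its Smith normal form has invariant factors (1,1,1,1,1).

Now H_k = ker ∂_k / im ∂_{k+1}, so:

  H_0: rank C_0 − rank ∂_1 = 5 − 4 = 1, and the invariant factors of ∂_1 are all 1, so H_0 = Z.
  H_1: rank ker ∂_1 − rank ∂_2 = (10 − 4) − 5 = 1, and the invariant factors of ∂_2 are all 1, so H_1 = Z.
  H_2: rank ker ∂_2 − rank ∂_3 = (5 − 5) − 0 = 0, and there is no ∂_3, so H_2 = 0.

As a check, the Euler characteristic is 5 − 10 + 5 = 0, which agrees with 1 − 1 + 0 = 0.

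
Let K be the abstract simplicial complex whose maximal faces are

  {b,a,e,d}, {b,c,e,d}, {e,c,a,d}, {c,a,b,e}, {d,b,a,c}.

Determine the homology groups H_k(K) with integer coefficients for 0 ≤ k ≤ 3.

H_0 ≅ Z,  H_1 = 0,  H_2 = 0,  H_3 ≅ Z.

K has 5 vertices, 10 edges, 10 triangles, 5 3-simplices.
rank ∂_0 = 0, rank ∂_1 = 4 ⇒ b_0 = 5 − 0 − 4 = 1; all invariant factors of ∂_1 are 1 so no torsion. So H_0 ≅ Z.
rank ∂_1 = 4, rank ∂_2 = 6 ⇒ b_1 = 10 − 4 − 6 = 0; all invariant factors of ∂_2 are 1 so no torsion. So H_1 ≅ 0.
rank ∂_2 = 6, rank ∂_3 = 4 ⇒ b_2 = 10 − 6 − 4 = 0; all invariant factors of ∂_3 are 1 so no torsion. So H_2 ≅ 0.
rank ∂_3 = 4, rank ∂_4 = 0 ⇒ b_3 = 5 − 4 − 0 = 1. So H_3 ≅ Z.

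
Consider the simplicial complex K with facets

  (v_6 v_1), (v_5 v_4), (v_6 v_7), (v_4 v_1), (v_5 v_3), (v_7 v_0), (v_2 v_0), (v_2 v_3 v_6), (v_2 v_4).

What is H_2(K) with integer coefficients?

H_2 = 0.

K has 8 vertices, 11 edges, 1 triangle.
rank ∂_2 = 1, rank ∂_3 = 0 ⇒ b_2 = 1 − 1 − 0 = 0. So H_2 = 0.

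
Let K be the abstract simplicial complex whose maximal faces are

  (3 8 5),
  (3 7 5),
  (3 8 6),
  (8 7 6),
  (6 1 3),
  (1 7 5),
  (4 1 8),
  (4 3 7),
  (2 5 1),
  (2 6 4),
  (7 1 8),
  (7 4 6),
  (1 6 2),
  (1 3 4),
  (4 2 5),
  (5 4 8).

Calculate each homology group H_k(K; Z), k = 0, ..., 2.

H_0 ≅ Z,  H_1 ≅ Z^2,  H_2 ≅ Z.

Order the vertices as 1 < 2 < 3 < 4 < 5 < 6 < 7 < 8. Listing each simplex with vertices in this order, K has dimension 2 with simplices:

  0-simplices (8): [1], [2], [3], [4], [5], [6], [7], [8]
  1-simplices (24): (24 of them)
  2-simplices (16): [1,2,5], [1,2,6], [1,3,4], [1,3,6], [1,4,8], [1,5,7], [1,7,8], [2,4,5], [2,4,6], [3,4,7], [3,5,7], [3,5,8], [3,6,8], [4,5,8], [4,6,7], [6,7,8]

so the chain groups are C_0 ≅ Z^8, C_1 ≅ Z^24, C_2 ≅ Z^16.

The boundary map ∂_1: C_1 → C_0 maps an edge to its endpoints' difference, ∂[p,q] = q − p.
The resulting 8×24 matrix has rank 7, and its Smith normal form has invariant factors (1,1,1,1,1,1,1).

The boundary map ∂_2: C_2 → C_1 sends each 2-simplex [p,q,r] to [q,r] − [p,r] + [p,q]. For instance
  ∂[3,4,7] = [4,7] − [3,7] + [3,4],
  ∂[1,4,8] = [4,8] − [1,8] + [1,4].
The resulting 24×16 matrix has rank 15, and its Smith normal form has invariant factors (1,1,1,1,1,1,1,1,1,1,1,1,1,1,1).

Reading off H_k = ker ∂_k / im ∂_{k+1}:

  H_0: rank C_0 − rank ∂_1 = 8 − 7 = 1, and the invariant factors of ∂_1 are all 1, so H_0 = Z.
  H_1: rank ker ∂_1 − rank ∂_2 = (24 − 7) − 15 = 2, and the invariant factors of ∂_2 are all 1, so H_1 = Z^2.
  H_2: rank ker ∂_2 − rank ∂_3 = (16 − 15) − 0 = 1, and there is no ∂_3, so H_2 = Z.

As a check, the Euler characteristic is 8 − 24 + 16 = 0, which agrees with 1 − 2 + 1 = 0.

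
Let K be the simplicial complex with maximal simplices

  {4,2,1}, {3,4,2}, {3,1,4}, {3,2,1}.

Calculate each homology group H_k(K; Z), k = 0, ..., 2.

Take the total order 1 < 2 < 3 < 4 on the vertex set. Then K (dimension 2) consists of the simplices:

  0-simplices (4): [1], [2], [3], [4]
  1-simplices (6): [1,2], [1,3], [1,4], [2,3], [2,4], [3,4]
  2-simplices (4): [1,2,3], [1,2,4], [1,3,4], [2,3,4]

giving chain groups C_0 ≅ Z^4, C_1 ≅ Z^6, C_2 ≅ Z^4.

The boundary map ∂_1: C_1 → C_0 is given by ∂[p,q] = [q] − [p].
This gives a 4×6 integer matrix of rank 3; reducing to Smith normal form yields diagonal entries (1,1,1).

The boundary map ∂_2: C_2 → C_1 sends each 2-simplex [p,q,r] to [q,r] − [p,r] + [p,q]. For instance
  ∂[1,2,4] = [2,4] − [1,4] + [1,2],
  ∂[2,3,4] = [3,4] − [2,4] + [2,3].
This gives a 6×4 integer matrix of rank 3; reducing to Smith normal form yields diagonal entries (1,1,1).

From H_k ≅ ker(∂_k) / im(∂_{k+1}) we obtain:

  H_0: rank C_0 − rank ∂_1 = 4 − 3 = 1, and the invariant factors of ∂_1 are all 1, so H_0 = Z.
  H_1: rank ker ∂_1 − rank ∂_2 = (6 − 3) − 3 = 0, and the invariant factors of ∂_2 are all 1, so H_1 = 0.
  H_2: rank ker ∂_2 − rank ∂_3 = (4 − 3) − 0 = 1, and there is no ∂_3, so H_2 = Z.

As a check, the Euler characteristic is 4 − 6 + 4 = 2, which agrees with 1 − 0 + 1 = 2.
(K is a triangulation of the 2-sphere S^2.)

H_0 ≅ Z,  H_1 = 0,  H_2 ≅ Z.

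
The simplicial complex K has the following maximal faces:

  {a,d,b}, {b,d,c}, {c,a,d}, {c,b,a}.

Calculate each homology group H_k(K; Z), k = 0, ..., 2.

Fix the vertex order a < b < c < d and write every simplex with vertices in increasing order. Then dim K = 2 and the simplices of K are:

  0-simplices (4): a, b, c, d
  1-simplices (6): ab, ac, ad, bc, bd, cd
  2-simplices (4): abc, abd, acd, bcd

giving chain groups C_0 ≅ Z^4, C_1 ≅ Z^6, C_2 ≅ Z^4.

The boundary map ∂_1: C_1 → C_0 sends each edge [p,q] (with p < q) to q − p.
The 4×6 boundary matrix has rank 3 and Smith normal form diag(1,1,1).

∂_2: C_2 → C_1 sends each 2-simplex [p,q,r] to [q,r] − [p,r] + [p,q]. For instance
  ∂acd = cd − ad + ac,
  ∂abd = bd − ad + ab.
The resulting 6×4 matrix has rank 3, and its Smith normal form has invariant factors (1,1,1).

Reading off H_k = ker ∂_k / im ∂_{k+1}:

  H_0: rank C_0 − rank ∂_1 = 4 − 3 = 1, and the invariant factors of ∂_1 are all 1, so H_0 = Z.
  H_1: rank ker ∂_1 − rank ∂_2 = (6 − 3) − 3 = 0, and the invariant factors of ∂_2 are all 1, so H_1 = 0.
  H_2: rank ker ∂_2 − rank ∂_3 = (4 − 3) − 0 = 1, and there is no ∂_3, so H_2 = Z.

H_0 = Z,  H_1 = 0,  H_2 = Z.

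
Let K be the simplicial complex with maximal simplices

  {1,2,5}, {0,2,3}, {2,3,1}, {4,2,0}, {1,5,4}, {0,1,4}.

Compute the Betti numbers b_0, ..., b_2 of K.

b_0 = 1, b_1 = 1, b_2 = 0.

K has 6 vertices, 12 edges, 6 triangles.
rank ∂_0 = 0, rank ∂_1 = 5 ⇒ b_0 = 6 − 0 − 5 = 1; all invariant factors of ∂_1 are 1 so no torsion. So H_0 ≅ Z.
rank ∂_1 = 5, rank ∂_2 = 6 ⇒ b_1 = 12 − 5 − 6 = 1; all invariant factors of ∂_2 are 1 so no torsion. So H_1 ≅ Z.
rank ∂_2 = 6, rank ∂_3 = 0 ⇒ b_2 = 6 − 6 − 0 = 0. So H_2 ≅ 0.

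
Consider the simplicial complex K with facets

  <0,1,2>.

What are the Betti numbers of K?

K has 3 vertices, 3 edges, 1 triangle.
rank ∂_0 = 0, rank ∂_1 = 2 ⇒ b_0 = 3 − 0 − 2 = 1; all invariant factors of ∂_1 are 1 so no torsion. So H_0 ≅ Z.
rank ∂_1 = 2, rank ∂_2 = 1 ⇒ b_1 = 3 − 2 − 1 = 0; all invariant factors of ∂_2 are 1 so no torsion. So H_1 ≅ 0.
rank ∂_2 = 1, rank ∂_3 = 0 ⇒ b_2 = 1 − 1 − 0 = 0. So H_2 ≅ 0.

b_0 = 1, b_1 = 0, b_2 = 0.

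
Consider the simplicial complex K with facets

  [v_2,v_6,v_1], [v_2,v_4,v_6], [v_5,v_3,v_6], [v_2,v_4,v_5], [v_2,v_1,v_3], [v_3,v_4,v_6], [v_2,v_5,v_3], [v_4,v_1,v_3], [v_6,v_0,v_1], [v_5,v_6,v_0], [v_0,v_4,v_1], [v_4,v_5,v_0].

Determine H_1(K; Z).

Fix the vertex order v_0 < v_1 < v_2 < v_3 < v_4 < v_5 < v_6 and write every simplex with vertices in increasing order. Then dim K = 2 and the simplices of K are:

  0-simplices (7): [v_0], [v_1], [v_2], [v_3], [v_4], [v_5], [v_6]
  1-simplices (18): (18 of them)
  2-simplices (12): (12 of them)

giving chain groups C_0 ≅ Z^7, C_1 ≅ Z^18, C_2 ≅ Z^12.

Boundary ∂_1: C_1 → C_0 sends each edge [p,q] (with p < q) to q − p. For instance
  ∂[v_0,v_4] = [v_4] − [v_0].
This gives a 7×18 integer matrix of rank 6; reducing to Smith normal form yields diagonal entries (1,1,1,1,1,1).

∂_2: C_2 → C_1 sends each 2-simplex [p,q,r] to [q,r] − [p,r] + [p,q]. For instance
  ∂[v_3,v_4,v_6] = [v_4,v_6] − [v_3,v_6] + [v_3,v_4],
  ∂[v_2,v_4,v_5] = [v_4,v_5] − [v_2,v_5] + [v_2,v_4].
The resulting 18×12 matrix has rank 12, and its Smith normal form has invariant factors (1,1,1,1,1,1,1,1,1,1,1,2).

From H_k ≅ ker(∂_k) / im(∂_{k+1}) we obtain:

  H_1: rank ker ∂_1 − rank ∂_2 = (18 − 6) − 12 = 0, and ∂_2 has invariant factor 2 > 1, so H_1 ≅ Z/2.

(K is a triangulation of the real projective plane RP^2.)

H_1 ≅ Z/2.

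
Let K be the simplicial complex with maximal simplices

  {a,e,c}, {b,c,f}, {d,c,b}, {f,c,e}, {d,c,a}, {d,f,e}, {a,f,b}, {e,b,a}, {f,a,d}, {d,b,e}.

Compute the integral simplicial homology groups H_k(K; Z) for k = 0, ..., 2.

Take the total order a < b < c < d < e < f on the vertex set. Then K (dimension 2) consists of the simplices:

  0-simplices (6): a, b, c, d, e, f
  1-simplices (15): ab, ac, ad, ae, af, bc, bd, be, bf, cd, ce, cf, de, df, ef
  2-simplices (10): abe, abf, acd, ace, adf, bcd, bcf, bde, cef, def

so the chain groups are C_0 ≅ Z^6, C_1 ≅ Z^15, C_2 ≅ Z^10.

∂_1: C_1 → C_0 sends each edge [p,q] (with p < q) to q − p. For instance
  ∂ad = d − a.
This gives a 6×15 integer matrix of rank 5; reducing to Smith normal form yields diagonal entries (1,1,1,1,1).

The boundary map ∂_2: C_2 → C_1 acts by ∂[p,q,r] = [q,r] − [p,r] + [p,q]. For instance
  ∂bde = de − be + bd,
  ∂def = ef − df + de.
The resulting 15×10 matrix has rank 10, and its Smith normal form has invariant factors (1,1,1,1,1,1,1,1,1,2).

Reading off H_k = ker ∂_k / im ∂_{k+1}:

  H_0: rank C_0 − rank ∂_1 = 6 − 5 = 1, and the invariant factors of ∂_1 are all 1, so H_0 = Z.
  H_1: rank ker ∂_1 − rank ∂_2 = (15 − 5) − 10 = 0, and ∂_2 has invariant factor 2 > 1, so H_1 = Z/2.
  H_2: rank ker ∂_2 − rank ∂_3 = (10 − 10) − 0 = 0, and there is no ∂_3, so H_2 = 0.

H_0 = Z,  H_1 = Z/2,  H_2 = 0.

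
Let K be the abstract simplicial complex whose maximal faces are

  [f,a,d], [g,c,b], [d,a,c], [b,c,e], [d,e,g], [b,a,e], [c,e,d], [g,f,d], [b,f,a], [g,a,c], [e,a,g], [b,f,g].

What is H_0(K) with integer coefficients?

H_0 = Z.

Fix the vertex order a < b < c < d < e < f < g and write every simplex with vertices in increasing order. Then dim K = 2 and the simplices of K are:

  0-simplices (7): a, b, c, d, e, f, g
  1-simplices (18): ab, ac, ad, ae, af, ag, bc, be, bf, bg, cd, ce, cg, de, df, dg, eg, fg
  2-simplices (12): abe, abf, acd, acg, adf, aeg, bce, bcg, bfg, cde, deg, dfg

giving chain groups C_0 ≅ Z^7, C_1 ≅ Z^18, C_2 ≅ Z^12.

The boundary map ∂_1: C_1 → C_0 sends each edge [p,q] (with p < q) to q − p.
As a 7×18 matrix over Z this has rank 6, with invariant factors (1,1,1,1,1,1).

The boundary map ∂_2: C_2 → C_1 maps a triangle to the signed sum of its edges. For instance
  ∂abf = bf − af + ab,
  ∂cde = de − ce + cd.
As a 18×12 matrix over Z this has rank 12, with invariant factors (1,1,1,1,1,1,1,1,1,1,1,2).

Computing H_k = (kernel of ∂_k) / (image of ∂_{k+1}):

  H_0: rank C_0 − rank ∂_1 = 7 − 6 = 1, and the invariant factors of ∂_1 are all 1, so H_0 ≅ Z.

(K is a triangulation of the real projective plane RP^2.)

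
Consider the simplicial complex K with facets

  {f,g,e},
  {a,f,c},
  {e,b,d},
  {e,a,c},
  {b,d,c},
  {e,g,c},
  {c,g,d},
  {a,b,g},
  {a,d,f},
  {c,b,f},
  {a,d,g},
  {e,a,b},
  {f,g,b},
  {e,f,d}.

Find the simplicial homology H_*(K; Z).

H_0 = Z,  H_1 = Z^2,  H_2 = Z.

We work with the vertex ordering a < b < c < d < e < f < g. The simplices of K, each written with vertices in increasing order, are:

  0-simplices (7): a, b, c, d, e, f, g
  1-simplices (21): ab, ac, ad, ae, af, ag, bc, bd, be, bf, bg, cd, ce, cf, cg, de, df, dg, ef, eg, fg
  2-simplices (14): abe, abg, ace, acf, adf, adg, bcd, bcf, bde, bfg, cdg, ceg, def, efg

so the chain groups are C_0 ≅ Z^7, C_1 ≅ Z^21, C_2 ≅ Z^14.

Boundary ∂_1: C_1 → C_0 is given by ∂[p,q] = [q] − [p]. For instance
  ∂ag = g − a.
The 7×21 boundary matrix has rank 6 and Smith normal form diag(1,1,1,1,1,1).

∂_2: C_2 → C_1 acts by ∂[p,q,r] = [q,r] − [p,r] + [p,q]. For instance
  ∂def = ef − df + de,
  ∂bde = de − be + bd.
The 21×14 boundary matrix has rank 13 and Smith normal form diag(1,1,1,1,1,1,1,1,1,1,1,1,1).

Now H_k = ker ∂_k / im ∂_{k+1}, so:

  H_0: rank C_0 − rank ∂_1 = 7 − 6 = 1, and the invariant factors of ∂_1 are all 1, so H_0 ≅ Z.
  H_1: rank ker ∂_1 − rank ∂_2 = (21 − 6) − 13 = 2, and the invariant factors of ∂_2 are all 1, so H_1 ≅ Z^2.
  H_2: rank ker ∂_2 − rank ∂_3 = (14 − 13) − 0 = 1, and there is no ∂_3, so H_2 ≅ Z.

As a check, the Euler characteristic is 7 − 21 + 14 = 0, which agrees with 1 − 2 + 1 = 0.
(K is a triangulation of the torus T^2.)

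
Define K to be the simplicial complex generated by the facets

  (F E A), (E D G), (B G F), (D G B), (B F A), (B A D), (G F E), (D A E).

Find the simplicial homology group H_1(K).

H_1 ≅ 0.

Fix the vertex order A < B < D < E < F < G and write every simplex with vertices in increasing order. Then dim K = 2 and the simplices of K are:

  0-simplices (6): A, B, D, E, F, G
  1-simplices (12): AB, AD, AE, AF, BD, BF, BG, DE, DG, EF, EG, FG
  2-simplices (8): ABD, ABF, ADE, AEF, BDG, BFG, DEG, EFG

giving chain groups C_0 ≅ Z^6, C_1 ≅ Z^12, C_2 ≅ Z^8.

The boundary map ∂_1: C_1 → C_0 is given by ∂[p,q] = [q] − [p].
The 6×12 boundary matrix has rank 5 and Smith normal form diag(1,1,1,1,1).

The boundary map ∂_2: C_2 → C_1 acts by ∂[p,q,r] = [q,r] − [p,r] + [p,q]. For instance
  ∂AEF = EF − AF + AE,
  ∂EFG = FG − EG + EF.
The 12×8 boundary matrix has rank 7 and Smith normal form diag(1,1,1,1,1,1,1).

Now H_k = ker ∂_k / im ∂_{k+1}, so:

  H_1: rank ker ∂_1 − rank ∂_2 = (12 − 5) − 7 = 0, and the invariant factors of ∂_2 are all 1, so H_1 = 0.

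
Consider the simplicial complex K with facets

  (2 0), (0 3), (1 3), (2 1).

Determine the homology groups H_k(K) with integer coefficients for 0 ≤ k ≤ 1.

H_0 = Z,  H_1 = Z.

Fix the vertex order 0 < 1 < 2 < 3 and write every simplex with vertices in increasing order. Then dim K = 1 and the simplices of K are:

  0-simplices (4): [0], [1], [2], [3]
  1-simplices (4): [0,2], [0,3], [1,2], [1,3]

giving chain groups C_0 ≅ Z^4, C_1 ≅ Z^4.

The boundary map ∂_1: C_1 → C_0 sends each edge [p,q] (with p < q) to q − p. For instance
  ∂[0,3] = [3] − [0].
The 4×4 boundary matrix has rank 3 and Smith normal form diag(1,1,1).

Computing H_k = (kernel of ∂_k) / (image of ∂_{k+1}):

  H_0: rank C_0 − rank ∂_1 = 4 − 3 = 1, and the invariant factors of ∂_1 are all 1, so H_0 = Z.
  H_1: rank ker ∂_1 − rank ∂_2 = (4 − 3) − 0 = 1, and there is no ∂_2, so H_1 = Z.

As a check, the Euler characteristic is 4 − 4 = 0, which agrees with 1 − 1 = 0.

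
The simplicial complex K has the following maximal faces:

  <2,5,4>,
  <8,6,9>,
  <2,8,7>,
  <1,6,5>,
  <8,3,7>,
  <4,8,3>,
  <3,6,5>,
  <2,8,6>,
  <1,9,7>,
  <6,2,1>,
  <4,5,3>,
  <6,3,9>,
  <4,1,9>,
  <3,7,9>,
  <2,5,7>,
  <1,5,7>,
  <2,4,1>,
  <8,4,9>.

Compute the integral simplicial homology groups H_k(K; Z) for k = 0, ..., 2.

Order the vertices as 1 < 2 < 3 < 4 < 5 < 6 < 7 < 8 < 9. Listing each simplex with vertices in this order, K has dimension 2 with simplices:

  0-simplices (9): [1], [2], [3], [4], [5], [6], [7], [8], [9]
  1-simplices (27): (27 of them)
  2-simplices (18): [1,2,4], [1,2,6], [1,4,9], [1,5,6], [1,5,7], [1,7,9], [2,4,5], [2,5,7], [2,6,8], [2,7,8], [3,4,5], [3,4,8], [3,5,6], [3,6,9], [3,7,8], [3,7,9], [4,8,9], [6,8,9]

Hence C_0 ≅ Z^9, C_1 ≅ Z^27, C_2 ≅ Z^18.

The boundary map ∂_1: C_1 → C_0 maps an edge to its endpoints' difference, ∂[p,q] = q − p.
The 9×27 boundary matrix has rank 8 and Smith normal form diag(1,1,1,1,1,1,1,1).

∂_2: C_2 → C_1 maps a triangle to the signed sum of its edges. For instance
  ∂[1,5,7] = [5,7] − [1,7] + [1,5],
  ∂[2,6,8] = [6,8] − [2,8] + [2,6].
As a 27×18 matrix over Z this has rank 18, with invariant factors (1,1,1,1,1,1,1,1,1,1,1,1,1,1,1,1,1,2).

From H_k ≅ ker(∂_k) / im(∂_{k+1}) we obtain:

  H_0: rank C_0 − rank ∂_1 = 9 − 8 = 1, and the invariant factors of ∂_1 are all 1, so H_0 ≅ Z.
  H_1: rank ker ∂_1 − rank ∂_2 = (27 − 8) − 18 = 1, and ∂_2 has invariant factor 2 > 1, so H_1 ≅ Z ⊕ Z/2Z.
  H_2: rank ker ∂_2 − rank ∂_3 = (18 − 18) − 0 = 0, and there is no ∂_3, so H_2 ≅ 0.

H_0 ≅ Z,  H_1 ≅ Z ⊕ Z/2Z,  H_2 = 0.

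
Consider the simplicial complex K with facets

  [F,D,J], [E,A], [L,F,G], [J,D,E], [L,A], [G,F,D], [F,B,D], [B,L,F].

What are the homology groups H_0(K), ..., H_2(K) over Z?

H_0 ≅ Z,  H_1 ≅ Z,  H_2 = 0.

Take the total order A < B < D < E < F < G < J < L on the vertex set. Then K (dimension 2) consists of the simplices:

  0-simplices (8): A, B, D, E, F, G, J, L
  1-simplices (14): AE, AL, BD, BF, BL, DE, DF, DG, DJ, EJ, FG, FJ, FL, GL
  2-simplices (6): BDF, BFL, DEJ, DFG, DFJ, FGL

giving chain groups C_0 ≅ Z^8, C_1 ≅ Z^14, C_2 ≅ Z^6.

Boundary ∂_1: C_1 → C_0 sends each edge [p,q] (with p < q) to q − p. For instance
  ∂DE = E − D.
The 8×14 boundary matrix has rank 7 and Smith normal form diag(1,1,1,1,1,1,1).

∂_2: C_2 → C_1 maps a triangle to the signed sum of its edges. For instance
  ∂DFG = FG − DG + DF,
  ∂DFJ = FJ − DJ + DF.
The resulting 14×6 matrix has rank 6, and its Smith normal form has invariant factors (1,1,1,1,1,1).

From H_k ≅ ker(∂_k) / im(∂_{k+1}) we obtain:

  H_0: rank C_0 − rank ∂_1 = 8 − 7 = 1, and the invariant factors of ∂_1 are all 1, so H_0 ≅ Z.
  H_1: rank ker ∂_1 − rank ∂_2 = (14 − 7) − 6 = 1, and the invariant factors of ∂_2 are all 1, so H_1 ≅ Z.
  H_2: rank ker ∂_2 − rank ∂_3 = (6 − 6) − 0 = 0, and there is no ∂_3, so H_2 ≅ 0.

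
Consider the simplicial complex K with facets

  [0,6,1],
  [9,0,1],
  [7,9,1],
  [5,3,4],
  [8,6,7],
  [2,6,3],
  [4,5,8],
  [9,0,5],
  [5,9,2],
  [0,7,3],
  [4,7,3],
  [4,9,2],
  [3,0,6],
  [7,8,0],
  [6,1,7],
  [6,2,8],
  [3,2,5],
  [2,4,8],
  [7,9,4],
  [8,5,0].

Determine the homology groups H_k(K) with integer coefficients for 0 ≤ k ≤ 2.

We work with the vertex ordering 0 < 1 < 2 < 3 < 4 < 5 < 6 < 7 < 8 < 9. The simplices of K, each written with vertices in increasing order, are:

  0-simplices (10): [0], [1], [2], [3], [4], [5], [6], [7], [8], [9]
  1-simplices (30): (30 of them)
  2-simplices (20): (20 of them)

so the chain groups are C_0 ≅ Z^10, C_1 ≅ Z^30, C_2 ≅ Z^20.

∂_1: C_1 → C_0 is given by ∂[p,q] = [q] − [p].
The resulting 10×30 matrix has rank 9, and its Smith normal form has invariant factors (1,1,1,1,1,1,1,1,1).

∂_2: C_2 → C_1 maps a triangle to the signed sum of its edges. For instance
  ∂[0,5,8] = [5,8] − [0,8] + [0,5],
  ∂[2,5,9] = [5,9] − [2,9] + [2,5].
This gives a 30×20 integer matrix of rank 20; reducing to Smith normal form yields diagonal entries (1,1,1,1,1,1,1,1,1,1,1,1,1,1,1,1,1,1,1,2).

Reading off H_k = ker ∂_k / im ∂_{k+1}:

  H_0: rank C_0 − rank ∂_1 = 10 − 9 = 1, and the invariant factors of ∂_1 are all 1, so H_0 = Z.
  H_1: rank ker ∂_1 − rank ∂_2 = (30 − 9) − 20 = 1, and ∂_2 has invariant factor 2 > 1, so H_1 = Z ⊕ Z_2.
  H_2: rank ker ∂_2 − rank ∂_3 = (20 − 20) − 0 = 0, and there is no ∂_3, so H_2 = 0.

As a check, the Euler characteristic is 10 − 30 + 20 = 0, which agrees with 1 − 1 + 0 = 0.

H_0 ≅ Z,  H_1 ≅ Z ⊕ Z_2,  H_2 = 0.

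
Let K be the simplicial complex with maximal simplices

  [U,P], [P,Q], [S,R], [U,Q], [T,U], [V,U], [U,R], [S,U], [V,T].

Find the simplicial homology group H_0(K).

Take the total order P < Q < R < S < T < U < V on the vertex set. Then K (dimension 1) consists of the simplices:

  0-simplices (7): P, Q, R, S, T, U, V
  1-simplices (9): PQ, PU, QU, RS, RU, SU, TU, TV, UV

giving chain groups C_0 ≅ Z^7, C_1 ≅ Z^9.

The boundary map ∂_1: C_1 → C_0 maps an edge to its endpoints' difference, ∂[p,q] = q − p. For instance
  ∂PU = U − P.
The resulting 7×9 matrix has rank 6, and its Smith normal form has invariant factors (1,1,1,1,1,1).

Computing H_k = (kernel of ∂_k) / (image of ∂_{k+1}):

  H_0: rank C_0 − rank ∂_1 = 7 − 6 = 1, and the invariant factors of ∂_1 are all 1, so H_0 ≅ Z.

H_0 = Z.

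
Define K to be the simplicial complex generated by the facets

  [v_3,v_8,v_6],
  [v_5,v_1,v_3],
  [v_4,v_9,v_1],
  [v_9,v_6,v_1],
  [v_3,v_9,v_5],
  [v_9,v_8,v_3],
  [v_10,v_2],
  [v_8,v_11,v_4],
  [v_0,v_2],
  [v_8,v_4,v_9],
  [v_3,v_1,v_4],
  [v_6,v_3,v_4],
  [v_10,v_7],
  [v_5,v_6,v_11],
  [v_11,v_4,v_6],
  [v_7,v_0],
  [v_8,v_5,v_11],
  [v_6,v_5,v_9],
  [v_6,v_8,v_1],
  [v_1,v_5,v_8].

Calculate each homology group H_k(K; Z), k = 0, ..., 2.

K has 12 vertices, 28 edges, 16 triangles.
rank ∂_0 = 0, rank ∂_1 = 10 ⇒ b_0 = 12 − 0 − 10 = 2; all invariant factors of ∂_1 are 1 so no torsion. So H_0 ≅ Z^2.
rank ∂_1 = 10, rank ∂_2 = 15 ⇒ b_1 = 28 − 10 − 15 = 3; all invariant factors of ∂_2 are 1 so no torsion. So H_1 ≅ Z^3.
rank ∂_2 = 15, rank ∂_3 = 0 ⇒ b_2 = 16 − 15 − 0 = 1. So H_2 ≅ Z.

H_0 ≅ Z^2,  H_1 ≅ Z^3,  H_2 ≅ Z.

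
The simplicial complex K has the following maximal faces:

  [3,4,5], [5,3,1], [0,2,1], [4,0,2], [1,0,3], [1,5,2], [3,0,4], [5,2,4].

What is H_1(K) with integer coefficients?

H_1 = 0.

Take the total order 0 < 1 < 2 < 3 < 4 < 5 on the vertex set. Then K (dimension 2) consists of the simplices:

  0-simplices (6): [0], [1], [2], [3], [4], [5]
  1-simplices (12): [0,1], [0,2], [0,3], [0,4], [1,2], [1,3], [1,5], [2,4], [2,5], [3,4], [3,5], [4,5]
  2-simplices (8): [0,1,2], [0,1,3], [0,2,4], [0,3,4], [1,2,5], [1,3,5], [2,4,5], [3,4,5]

giving chain groups C_0 ≅ Z^6, C_1 ≅ Z^12, C_2 ≅ Z^8.

Boundary ∂_1: C_1 → C_0 maps an edge to its endpoints' difference, ∂[p,q] = q − p.
This gives a 6×12 integer matrix of rank 5; reducing to Smith normal form yields diagonal entries (1,1,1,1,1).

Boundary ∂_2: C_2 → C_1 maps a triangle to the signed sum of its edges. For instance
  ∂[0,1,2] = [1,2] − [0,2] + [0,1],
  ∂[3,4,5] = [4,5] − [3,5] + [3,4].
The resulting 12×8 matrix has rank 7, and its Smith normal form has invariant factors (1,1,1,1,1,1,1).

From H_k ≅ ker(∂_k) / im(∂_{k+1}) we obtain:

  H_1: rank ker ∂_1 − rank ∂_2 = (12 − 5) − 7 = 0, and the invariant factors of ∂_2 are all 1, so H_1 = 0.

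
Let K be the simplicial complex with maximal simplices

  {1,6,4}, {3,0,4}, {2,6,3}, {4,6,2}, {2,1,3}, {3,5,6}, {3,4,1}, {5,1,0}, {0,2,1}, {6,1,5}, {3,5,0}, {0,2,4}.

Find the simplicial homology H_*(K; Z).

We work with the vertex ordering 0 < 1 < 2 < 3 < 4 < 5 < 6. The simplices of K, each written with vertices in increasing order, are:

  0-simplices (7): [0], [1], [2], [3], [4], [5], [6]
  1-simplices (18): [0,1], [0,2], [0,3], [0,4], [0,5], [1,2], [1,3], [1,4], [1,5], [1,6], [2,3], [2,4], [2,6], [3,4], [3,5], [3,6], [4,6], [5,6]
  2-simplices (12): [0,1,2], [0,1,5], [0,2,4], [0,3,4], [0,3,5], [1,2,3], [1,3,4], [1,4,6], [1,5,6], [2,3,6], [2,4,6], [3,5,6]

giving chain groups C_0 ≅ Z^7, C_1 ≅ Z^18, C_2 ≅ Z^12.

∂_1: C_1 → C_0 is given by ∂[p,q] = [q] − [p]. For instance
  ∂[0,3] = [3] − [0].
As a 7×18 matrix over Z this has rank 6, with invariant factors (1,1,1,1,1,1).

Boundary ∂_2: C_2 → C_1 maps a triangle to the signed sum of its edges. For instance
  ∂[0,2,4] = [2,4] − [0,4] + [0,2],
  ∂[2,3,6] = [3,6] − [2,6] + [2,3].
This gives a 18×12 integer matrix of rank 12; reducing to Smith normal form yields diagonal entries (1,1,1,1,1,1,1,1,1,1,1,2).

Computing H_k = (kernel of ∂_k) / (image of ∂_{k+1}):

  H_0: rank C_0 − rank ∂_1 = 7 − 6 = 1, and the invariant factors of ∂_1 are all 1, so H_0 ≅ Z.
  H_1: rank ker ∂_1 − rank ∂_2 = (18 − 6) − 12 = 0, and ∂_2 has invariant factor 2 > 1, so H_1 ≅ Z/2Z.
  H_2: rank ker ∂_2 − rank ∂_3 = (12 − 12) − 0 = 0, and there is no ∂_3, so H_2 ≅ 0.

(K is a triangulation of the real projective plane RP^2.)

H_0 ≅ Z,  H_1 ≅ Z/2Z,  H_2 = 0.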